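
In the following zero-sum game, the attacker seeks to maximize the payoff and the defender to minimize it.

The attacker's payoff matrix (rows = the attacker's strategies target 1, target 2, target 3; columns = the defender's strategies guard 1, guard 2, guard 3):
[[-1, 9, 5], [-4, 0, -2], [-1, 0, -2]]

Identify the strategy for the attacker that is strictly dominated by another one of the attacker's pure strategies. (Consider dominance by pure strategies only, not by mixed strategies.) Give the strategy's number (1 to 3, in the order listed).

Compare target 2 with target 1: -1 > -4, 9 > 0, 5 > -2.
So target 1 strictly dominates target 2 for the attacker; target 2 is strictly dominated.

2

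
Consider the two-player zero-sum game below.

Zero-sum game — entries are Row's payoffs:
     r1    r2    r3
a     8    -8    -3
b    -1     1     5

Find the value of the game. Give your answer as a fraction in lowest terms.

0

Column r3 is strictly dominated by r2 for Column (it gives Row more in every row).
The remaining 2×2 game on (a, b) × (r1, r2) has no saddle point. Let Row play a with probability p; indifference gives 8p − (1−p) = −8p + (1−p), so p = 1/9.
Similarly Column's optimal q on r1 is 1/2, and the value is 8·(1/2) + (-8)·(1/2) = 0.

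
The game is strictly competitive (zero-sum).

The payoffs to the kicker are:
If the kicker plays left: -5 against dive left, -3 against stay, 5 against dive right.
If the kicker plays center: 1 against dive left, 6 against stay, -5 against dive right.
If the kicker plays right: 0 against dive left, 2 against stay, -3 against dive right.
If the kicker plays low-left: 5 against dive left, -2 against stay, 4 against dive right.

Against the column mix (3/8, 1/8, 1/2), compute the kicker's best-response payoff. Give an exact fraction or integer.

left: (-5)·(3/8) + (-3)·(1/8) + (5)·(1/2) = 1/4.
center: (1)·(3/8) + (6)·(1/8) + (-5)·(1/2) = -11/8.
right: (0)·(3/8) + (2)·(1/8) + (-3)·(1/2) = -5/4.
low-left: (5)·(3/8) + (-2)·(1/8) + (4)·(1/2) = 29/8.
The best pure response is low-left with expected payoff 29/8.

29/8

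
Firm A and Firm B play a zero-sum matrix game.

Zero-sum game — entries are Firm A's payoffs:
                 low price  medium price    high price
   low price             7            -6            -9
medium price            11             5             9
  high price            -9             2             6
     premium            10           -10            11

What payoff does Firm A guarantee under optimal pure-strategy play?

5

Row minima: -9, 5, -9, -10 → Firm A's maximin is 5.
Column maxima: 11, 5, 11 → Firm B's minimax is 5.
They coincide at (medium price, medium price), so the value is 5.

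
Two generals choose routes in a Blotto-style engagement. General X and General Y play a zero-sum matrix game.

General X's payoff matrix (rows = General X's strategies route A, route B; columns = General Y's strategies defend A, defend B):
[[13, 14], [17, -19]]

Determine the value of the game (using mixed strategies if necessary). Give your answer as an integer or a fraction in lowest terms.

Row minima are 13 and -19, so General X's maximin is 13; column maxima are 17 and 14, so General Y's minimax is 14. These differ, so the equilibrium is in mixed strategies.
Let General X play route A with probability p. General Y is indifferent when 13p + 17(1−p) = 14p − 19(1−p), giving p = 36/37.
Let General Y play defend A with probability q. General X is indifferent when 13q + 14(1−q) = 17q − 19(1−q), giving q = 33/37.
The value is 13·(33/37) + (14)·(4/37) = 485/37.

485/37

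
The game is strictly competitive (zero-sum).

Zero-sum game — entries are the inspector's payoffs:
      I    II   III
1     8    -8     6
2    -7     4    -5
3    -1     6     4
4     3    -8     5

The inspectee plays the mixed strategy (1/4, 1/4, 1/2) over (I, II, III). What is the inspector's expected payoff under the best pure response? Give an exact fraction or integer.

1: (8)·(1/4) + (-8)·(1/4) + (6)·(1/2) = 3.
2: (-7)·(1/4) + (4)·(1/4) + (-5)·(1/2) = -13/4.
3: (-1)·(1/4) + (6)·(1/4) + (4)·(1/2) = 13/4.
4: (3)·(1/4) + (-8)·(1/4) + (5)·(1/2) = 5/4.
The best pure response is 3 with expected payoff 13/4.

13/4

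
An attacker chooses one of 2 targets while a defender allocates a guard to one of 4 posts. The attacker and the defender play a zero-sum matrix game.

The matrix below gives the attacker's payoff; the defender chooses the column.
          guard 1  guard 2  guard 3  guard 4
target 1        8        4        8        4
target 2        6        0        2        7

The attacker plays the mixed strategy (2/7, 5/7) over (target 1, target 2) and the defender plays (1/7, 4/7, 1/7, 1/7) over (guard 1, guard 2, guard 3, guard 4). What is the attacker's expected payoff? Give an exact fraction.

3

Against (1/7, 4/7, 1/7, 1/7), each row's expected payoff is target 1: 36/7; target 2: 15/7.
Taking the (2/7, 5/7)-weighted average: (2/7)·(36/7) + (5/7)·(15/7) = 3.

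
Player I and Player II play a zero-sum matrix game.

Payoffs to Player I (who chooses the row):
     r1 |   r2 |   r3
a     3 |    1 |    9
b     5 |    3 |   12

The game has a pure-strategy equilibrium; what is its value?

3

Row minima: 1, 3 → Player I's maximin is 3.
Column maxima: 5, 3, 12 → Player II's minimax is 3.
They coincide at (b, r2), so the value is 3.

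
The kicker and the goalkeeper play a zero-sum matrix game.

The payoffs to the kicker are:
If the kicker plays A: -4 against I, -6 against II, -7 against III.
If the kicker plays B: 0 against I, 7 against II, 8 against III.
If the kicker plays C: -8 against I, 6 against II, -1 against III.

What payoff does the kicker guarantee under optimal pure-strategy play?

0

Row minima: -7, 0, -8 → the kicker's maximin is 0.
Column maxima: 0, 7, 8 → the goalkeeper's minimax is 0.
They coincide at (B, I), so the value is 0.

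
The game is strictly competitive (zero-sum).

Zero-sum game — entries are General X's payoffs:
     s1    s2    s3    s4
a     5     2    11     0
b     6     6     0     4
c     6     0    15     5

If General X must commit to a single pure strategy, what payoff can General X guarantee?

The worst-case payoff for each row is a: 0, b: 0, c: 0.
The best of these is 0.

0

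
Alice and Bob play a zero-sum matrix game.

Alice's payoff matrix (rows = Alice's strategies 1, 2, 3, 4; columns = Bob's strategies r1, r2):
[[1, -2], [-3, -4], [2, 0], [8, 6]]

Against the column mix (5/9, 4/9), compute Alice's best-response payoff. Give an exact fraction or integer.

64/9

1: (1)·(5/9) + (-2)·(4/9) = -1/3.
2: (-3)·(5/9) + (-4)·(4/9) = -31/9.
3: (2)·(5/9) + (0)·(4/9) = 10/9.
4: (8)·(5/9) + (6)·(4/9) = 64/9.
The best pure response is 4 with expected payoff 64/9.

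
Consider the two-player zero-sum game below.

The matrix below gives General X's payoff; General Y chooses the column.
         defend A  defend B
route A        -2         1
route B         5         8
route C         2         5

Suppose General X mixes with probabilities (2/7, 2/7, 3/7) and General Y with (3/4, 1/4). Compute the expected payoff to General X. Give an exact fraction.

69/28

Against (3/4, 1/4), each row's expected payoff is route A: -5/4; route B: 23/4; route C: 11/4.
Taking the (2/7, 2/7, 3/7)-weighted average: (2/7)·(-5/4) + (2/7)·(23/4) + (3/7)·(11/4) = 69/28.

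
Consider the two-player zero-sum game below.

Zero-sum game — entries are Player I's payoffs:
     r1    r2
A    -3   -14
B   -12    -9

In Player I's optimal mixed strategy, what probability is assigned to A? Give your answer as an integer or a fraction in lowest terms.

3/14

Row minima are -14 and -12, so Player I's maximin is -12; column maxima are -3 and -9, so Player II's minimax is -9. These differ, so the equilibrium is in mixed strategies.
Let Player I play A with probability p. Player II is indifferent when −3p − 12(1−p) = −14p − 9(1−p), giving p = 3/14.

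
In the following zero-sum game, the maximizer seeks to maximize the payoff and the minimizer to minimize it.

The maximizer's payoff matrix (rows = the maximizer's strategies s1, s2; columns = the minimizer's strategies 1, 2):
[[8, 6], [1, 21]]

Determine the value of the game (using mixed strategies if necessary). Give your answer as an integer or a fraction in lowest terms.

81/11

Row minima are 6 and 1, so the maximizer's maximin is 6; column maxima are 8 and 21, so the minimizer's minimax is 8. These differ, so the equilibrium is in mixed strategies.
Let the maximizer play s1 with probability p. The minimizer is indifferent when 8p + (1−p) = 6p + 21(1−p), giving p = 10/11.
Let the minimizer play 1 with probability q. The maximizer is indifferent when 8q + 6(1−q) = q + 21(1−q), giving q = 15/22.
The value is 8·(15/22) + (6)·(7/22) = 81/11.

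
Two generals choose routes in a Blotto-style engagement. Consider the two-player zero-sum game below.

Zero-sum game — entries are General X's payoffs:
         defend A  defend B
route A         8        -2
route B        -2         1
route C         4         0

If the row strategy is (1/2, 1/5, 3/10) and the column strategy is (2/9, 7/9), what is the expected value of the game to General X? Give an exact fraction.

4/9

Against (2/9, 7/9), each row's expected payoff is route A: 2/9; route B: 1/3; route C: 8/9.
Taking the (1/2, 1/5, 3/10)-weighted average: (1/2)·(2/9) + (1/5)·(1/3) + (3/10)·(8/9) = 4/9.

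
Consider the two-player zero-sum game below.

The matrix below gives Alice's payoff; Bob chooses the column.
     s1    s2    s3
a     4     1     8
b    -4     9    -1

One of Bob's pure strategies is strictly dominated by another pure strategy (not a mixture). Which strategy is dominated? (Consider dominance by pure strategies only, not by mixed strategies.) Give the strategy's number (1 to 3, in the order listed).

Bob prefers columns that give Alice less. Compare s3 with s1: 4 < 8, -4 < -1.
So s1 strictly dominates s3 for Bob; s3 is strictly dominated.

3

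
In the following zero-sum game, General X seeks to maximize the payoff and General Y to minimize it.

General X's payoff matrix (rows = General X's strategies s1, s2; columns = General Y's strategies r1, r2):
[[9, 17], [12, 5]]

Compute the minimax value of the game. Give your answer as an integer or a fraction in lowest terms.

Row minima are 9 and 5, so General X's maximin is 9; column maxima are 12 and 17, so General Y's minimax is 12. These differ, so the equilibrium is in mixed strategies.
Let General X play s1 with probability p. General Y is indifferent when 9p + 12(1−p) = 17p + 5(1−p), giving p = 7/15.
Let General Y play r1 with probability q. General X is indifferent when 9q + 17(1−q) = 12q + 5(1−q), giving q = 4/5.
The value is 9·(4/5) + (17)·(1/5) = 53/5.

53/5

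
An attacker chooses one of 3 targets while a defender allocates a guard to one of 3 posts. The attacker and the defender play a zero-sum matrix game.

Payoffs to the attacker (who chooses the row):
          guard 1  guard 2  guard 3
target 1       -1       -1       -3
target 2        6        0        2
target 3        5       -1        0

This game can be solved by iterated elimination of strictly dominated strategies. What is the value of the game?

Row target 1 is strictly dominated by row target 2 (6>-1, 0>-1, 2>-3); eliminate target 1.
Column guard 3 is strictly dominated by guard 2 for the defender (0<2, -1<0); eliminate guard 3.
Row target 3 is strictly dominated by row target 2 (6>5, 0>-1); eliminate target 3.
Column guard 1 is strictly dominated by guard 2 for the defender (0<6); eliminate guard 1.
Only (target 2, guard 2) remains, with payoff 0.

0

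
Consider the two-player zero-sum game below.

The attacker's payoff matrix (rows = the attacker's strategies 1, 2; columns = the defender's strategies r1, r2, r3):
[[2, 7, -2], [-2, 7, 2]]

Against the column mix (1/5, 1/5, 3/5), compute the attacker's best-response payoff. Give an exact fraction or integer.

1: (2)·(1/5) + (7)·(1/5) + (-2)·(3/5) = 3/5.
2: (-2)·(1/5) + (7)·(1/5) + (2)·(3/5) = 11/5.
The best pure response is 2 with expected payoff 11/5.

11/5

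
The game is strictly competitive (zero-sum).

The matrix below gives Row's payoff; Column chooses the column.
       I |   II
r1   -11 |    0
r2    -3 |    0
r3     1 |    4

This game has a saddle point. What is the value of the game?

Row minima: -11, -3, 1 → Row's maximin is 1.
Column maxima: 1, 4 → Column's minimax is 1.
They coincide at (r3, I), so the value is 1.

1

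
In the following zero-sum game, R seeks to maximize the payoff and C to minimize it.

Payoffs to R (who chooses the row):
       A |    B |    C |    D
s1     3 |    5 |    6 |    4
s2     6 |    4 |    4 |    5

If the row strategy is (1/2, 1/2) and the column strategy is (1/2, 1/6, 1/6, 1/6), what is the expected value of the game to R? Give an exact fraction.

Against (1/2, 1/6, 1/6, 1/6), each row's expected payoff is s1: 4; s2: 31/6.
Taking the (1/2, 1/2)-weighted average: (1/2)·(4) + (1/2)·(31/6) = 55/12.

55/12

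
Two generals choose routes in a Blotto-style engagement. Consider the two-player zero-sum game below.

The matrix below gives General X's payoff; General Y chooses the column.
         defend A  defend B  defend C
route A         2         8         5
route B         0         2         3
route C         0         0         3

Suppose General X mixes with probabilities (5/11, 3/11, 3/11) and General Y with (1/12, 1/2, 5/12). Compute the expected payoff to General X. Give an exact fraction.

Against (1/12, 1/2, 5/12), each row's expected payoff is route A: 25/4; route B: 9/4; route C: 5/4.
Taking the (5/11, 3/11, 3/11)-weighted average: (5/11)·(25/4) + (3/11)·(9/4) + (3/11)·(5/4) = 167/44.

167/44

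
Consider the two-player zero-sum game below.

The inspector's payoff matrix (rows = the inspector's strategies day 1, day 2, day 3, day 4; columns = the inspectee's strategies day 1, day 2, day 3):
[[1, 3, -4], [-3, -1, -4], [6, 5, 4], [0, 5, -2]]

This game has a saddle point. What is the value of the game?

4

Row minima: -4, -4, 4, -2 → the inspector's maximin is 4.
Column maxima: 6, 5, 4 → the inspectee's minimax is 4.
They coincide at (day 3, day 3), so the value is 4.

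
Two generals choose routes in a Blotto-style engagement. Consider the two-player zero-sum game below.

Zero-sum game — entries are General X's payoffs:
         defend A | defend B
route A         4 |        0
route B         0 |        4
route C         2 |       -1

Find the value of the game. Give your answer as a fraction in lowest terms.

2

Row route C is strictly dominated by row route A, so General X never plays it.
The remaining 2×2 game on (route A, route B) × (defend A, defend B) has no saddle point. Let General X play route A with probability p; indifference gives 4p = 4(1−p), so p = 1/2.
Similarly General Y's optimal q on defend A is 1/2, and the value is 4·(1/2) + (0)·(1/2) = 2.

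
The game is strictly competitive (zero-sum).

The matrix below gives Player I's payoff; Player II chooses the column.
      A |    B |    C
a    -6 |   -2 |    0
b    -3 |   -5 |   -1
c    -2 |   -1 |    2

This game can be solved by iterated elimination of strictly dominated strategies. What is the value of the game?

-2

Row a is strictly dominated by row c (-2>-6, -1>-2, 2>0); eliminate a.
Row b is strictly dominated by row c (-2>-3, -1>-5, 2>-1); eliminate b.
Column C is strictly dominated by A for Player II (-2<2); eliminate C.
Column B is strictly dominated by A for Player II (-2<-1); eliminate B.
Only (c, A) remains, with payoff -2.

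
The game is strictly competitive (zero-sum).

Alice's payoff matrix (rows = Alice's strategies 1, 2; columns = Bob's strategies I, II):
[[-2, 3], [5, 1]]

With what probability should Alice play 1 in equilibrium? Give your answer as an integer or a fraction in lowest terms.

4/9

Row minima are -2 and 1, so Alice's maximin is 1; column maxima are 5 and 3, so Bob's minimax is 3. These differ, so the equilibrium is in mixed strategies.
Let Alice play 1 with probability p. Bob is indifferent when −2p + 5(1−p) = 3p + (1−p), giving p = 4/9.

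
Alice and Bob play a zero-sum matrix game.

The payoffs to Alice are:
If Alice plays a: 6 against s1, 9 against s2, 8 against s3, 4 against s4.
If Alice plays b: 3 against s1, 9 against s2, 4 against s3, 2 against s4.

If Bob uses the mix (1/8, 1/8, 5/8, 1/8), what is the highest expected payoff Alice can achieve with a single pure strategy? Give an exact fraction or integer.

a: (6)·(1/8) + (9)·(1/8) + (8)·(5/8) + (4)·(1/8) = 59/8.
b: (3)·(1/8) + (9)·(1/8) + (4)·(5/8) + (2)·(1/8) = 17/4.
The best pure response is a with expected payoff 59/8.

59/8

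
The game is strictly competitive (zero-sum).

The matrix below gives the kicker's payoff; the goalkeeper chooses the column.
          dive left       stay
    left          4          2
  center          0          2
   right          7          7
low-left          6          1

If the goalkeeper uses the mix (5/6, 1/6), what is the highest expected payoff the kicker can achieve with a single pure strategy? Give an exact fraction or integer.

left: (4)·(5/6) + (2)·(1/6) = 11/3.
center: (0)·(5/6) + (2)·(1/6) = 1/3.
right: (7)·(5/6) + (7)·(1/6) = 7.
low-left: (6)·(5/6) + (1)·(1/6) = 31/6.
The best pure response is right with expected payoff 7.

7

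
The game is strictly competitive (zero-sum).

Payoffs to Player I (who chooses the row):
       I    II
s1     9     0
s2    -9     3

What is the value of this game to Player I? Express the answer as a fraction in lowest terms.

9/7

Row minima are 0 and -9, so Player I's maximin is 0; column maxima are 9 and 3, so Player II's minimax is 3. These differ, so the equilibrium is in mixed strategies.
Let Player I play s1 with probability p. Player II is indifferent when 9p − 9(1−p) = 3(1−p), giving p = 4/7.
Let Player II play I with probability q. Player I is indifferent when 9q = −9q + 3(1−q), giving q = 1/7.
The value is 9·(1/7) + (0)·(6/7) = 9/7.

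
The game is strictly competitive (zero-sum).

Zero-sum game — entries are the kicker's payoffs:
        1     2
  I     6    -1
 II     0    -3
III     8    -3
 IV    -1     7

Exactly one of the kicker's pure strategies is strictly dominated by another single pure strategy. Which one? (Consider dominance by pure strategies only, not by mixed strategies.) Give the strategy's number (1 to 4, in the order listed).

Compare II with I: 6 > 0, -1 > -3.
So I strictly dominates II for the kicker; II is strictly dominated.

2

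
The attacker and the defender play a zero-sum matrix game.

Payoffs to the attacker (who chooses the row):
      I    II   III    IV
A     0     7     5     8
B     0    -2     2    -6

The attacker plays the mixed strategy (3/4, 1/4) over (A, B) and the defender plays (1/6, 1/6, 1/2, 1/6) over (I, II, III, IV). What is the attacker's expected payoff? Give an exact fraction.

Against (1/6, 1/6, 1/2, 1/6), each row's expected payoff is A: 5; B: -1/3.
Taking the (3/4, 1/4)-weighted average: (3/4)·(5) + (1/4)·(-1/3) = 11/3.

11/3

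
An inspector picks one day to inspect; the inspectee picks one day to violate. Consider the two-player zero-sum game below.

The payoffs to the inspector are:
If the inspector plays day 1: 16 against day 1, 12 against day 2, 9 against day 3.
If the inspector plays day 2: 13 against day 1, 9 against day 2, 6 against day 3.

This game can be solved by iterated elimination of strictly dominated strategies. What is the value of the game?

9

Column day 2 is strictly dominated by day 3 for the inspectee (9<12, 6<9); eliminate day 2.
Row day 2 is strictly dominated by row day 1 (16>13, 9>6); eliminate day 2.
Column day 1 is strictly dominated by day 3 for the inspectee (9<16); eliminate day 1.
Only (day 1, day 3) remains, with payoff 9.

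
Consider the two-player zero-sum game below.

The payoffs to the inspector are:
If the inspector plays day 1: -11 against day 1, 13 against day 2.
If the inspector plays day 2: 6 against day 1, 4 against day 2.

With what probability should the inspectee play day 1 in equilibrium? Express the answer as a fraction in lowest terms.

Row minima are -11 and 4, so the inspector's maximin is 4; column maxima are 6 and 13, so the inspectee's minimax is 6. These differ, so the equilibrium is in mixed strategies.
Let the inspectee play day 1 with probability q. The inspector is indifferent when −11q + 13(1−q) = 6q + 4(1−q), giving q = 9/26.

9/26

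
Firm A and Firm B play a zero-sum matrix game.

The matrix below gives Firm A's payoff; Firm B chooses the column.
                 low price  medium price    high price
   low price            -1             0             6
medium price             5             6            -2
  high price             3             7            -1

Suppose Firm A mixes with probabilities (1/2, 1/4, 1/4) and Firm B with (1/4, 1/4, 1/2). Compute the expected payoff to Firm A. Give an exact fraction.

Against (1/4, 1/4, 1/2), each row's expected payoff is low price: 11/4; medium price: 7/4; high price: 2.
Taking the (1/2, 1/4, 1/4)-weighted average: (1/2)·(11/4) + (1/4)·(7/4) + (1/4)·(2) = 37/16.

37/16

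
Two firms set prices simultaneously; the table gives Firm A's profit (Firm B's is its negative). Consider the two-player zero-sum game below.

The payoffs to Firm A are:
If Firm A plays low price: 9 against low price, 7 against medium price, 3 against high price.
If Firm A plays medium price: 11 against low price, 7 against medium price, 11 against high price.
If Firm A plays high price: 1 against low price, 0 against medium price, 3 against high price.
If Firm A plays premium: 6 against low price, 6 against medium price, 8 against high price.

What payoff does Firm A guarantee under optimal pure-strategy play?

Row minima: 3, 7, 0, 6 → Firm A's maximin is 7.
Column maxima: 11, 7, 11 → Firm B's minimax is 7.
They coincide at (medium price, medium price), so the value is 7.

7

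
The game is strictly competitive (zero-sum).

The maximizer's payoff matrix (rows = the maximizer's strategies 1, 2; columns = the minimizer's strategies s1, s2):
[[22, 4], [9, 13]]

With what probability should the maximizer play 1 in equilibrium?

2/11

Row minima are 4 and 9, so the maximizer's maximin is 9; column maxima are 22 and 13, so the minimizer's minimax is 13. These differ, so the equilibrium is in mixed strategies.
Let the maximizer play 1 with probability p. The minimizer is indifferent when 22p + 9(1−p) = 4p + 13(1−p), giving p = 2/11.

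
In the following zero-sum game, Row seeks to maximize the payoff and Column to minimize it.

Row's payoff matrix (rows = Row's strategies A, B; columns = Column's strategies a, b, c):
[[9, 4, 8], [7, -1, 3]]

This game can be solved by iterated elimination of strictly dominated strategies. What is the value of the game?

4

Row B is strictly dominated by row A (9>7, 4>-1, 8>3); eliminate B.
Column c is strictly dominated by b for Column (4<8); eliminate c.
Column a is strictly dominated by b for Column (4<9); eliminate a.
Only (A, b) remains, with payoff 4.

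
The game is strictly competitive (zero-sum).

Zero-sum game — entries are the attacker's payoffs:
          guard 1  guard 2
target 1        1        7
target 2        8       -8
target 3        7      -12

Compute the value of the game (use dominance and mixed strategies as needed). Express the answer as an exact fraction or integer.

Row target 3 is strictly dominated by row target 2, so the attacker never plays it.
The remaining 2×2 game on (target 1, target 2) × (guard 1, guard 2) has no saddle point. Let the attacker play target 1 with probability p; indifference gives p + 8(1−p) = 7p − 8(1−p), so p = 8/11.
Similarly the defender's optimal q on guard 1 is 15/22, and the value is 1·(15/22) + (7)·(7/22) = 32/11.

32/11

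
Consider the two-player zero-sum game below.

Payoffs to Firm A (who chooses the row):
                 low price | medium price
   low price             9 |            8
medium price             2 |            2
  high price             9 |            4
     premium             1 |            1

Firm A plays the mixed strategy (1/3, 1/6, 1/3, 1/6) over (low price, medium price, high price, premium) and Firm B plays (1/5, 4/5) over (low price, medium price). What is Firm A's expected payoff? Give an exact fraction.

Against (1/5, 4/5), each row's expected payoff is low price: 41/5; medium price: 2; high price: 5; premium: 1.
Taking the (1/3, 1/6, 1/3, 1/6)-weighted average: (1/3)·(41/5) + (1/6)·(2) + (1/3)·(5) + (1/6)·(1) = 49/10.

49/10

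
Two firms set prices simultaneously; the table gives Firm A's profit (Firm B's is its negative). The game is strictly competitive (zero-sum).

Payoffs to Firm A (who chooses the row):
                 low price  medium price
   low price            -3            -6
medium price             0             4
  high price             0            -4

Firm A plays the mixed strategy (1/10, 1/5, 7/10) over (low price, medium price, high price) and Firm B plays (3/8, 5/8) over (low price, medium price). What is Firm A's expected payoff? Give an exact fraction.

-139/80

Against (3/8, 5/8), each row's expected payoff is low price: -39/8; medium price: 5/2; high price: -5/2.
Taking the (1/10, 1/5, 7/10)-weighted average: (1/10)·(-39/8) + (1/5)·(5/2) + (7/10)·(-5/2) = -139/80.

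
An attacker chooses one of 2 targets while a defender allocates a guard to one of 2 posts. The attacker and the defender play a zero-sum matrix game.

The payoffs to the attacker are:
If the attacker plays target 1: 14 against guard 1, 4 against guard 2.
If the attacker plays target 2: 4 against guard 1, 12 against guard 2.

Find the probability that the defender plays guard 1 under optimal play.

Row minima are 4 and 4, so the attacker's maximin is 4; column maxima are 14 and 12, so the defender's minimax is 12. These differ, so the equilibrium is in mixed strategies.
Let the defender play guard 1 with probability q. The attacker is indifferent when 14q + 4(1−q) = 4q + 12(1−q), giving q = 4/9.

4/9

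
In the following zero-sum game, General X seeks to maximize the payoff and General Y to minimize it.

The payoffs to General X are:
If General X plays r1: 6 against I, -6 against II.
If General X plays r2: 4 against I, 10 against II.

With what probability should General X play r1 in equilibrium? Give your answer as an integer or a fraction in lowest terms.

Row minima are -6 and 4, so General X's maximin is 4; column maxima are 6 and 10, so General Y's minimax is 6. These differ, so the equilibrium is in mixed strategies.
Let General X play r1 with probability p. General Y is indifferent when 6p + 4(1−p) = −6p + 10(1−p), giving p = 1/3.

1/3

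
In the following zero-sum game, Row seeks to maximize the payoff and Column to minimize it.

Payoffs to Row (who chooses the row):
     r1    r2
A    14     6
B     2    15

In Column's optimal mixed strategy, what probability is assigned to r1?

Row minima are 6 and 2, so Row's maximin is 6; column maxima are 14 and 15, so Column's minimax is 14. These differ, so the equilibrium is in mixed strategies.
Let Column play r1 with probability q. Row is indifferent when 14q + 6(1−q) = 2q + 15(1−q), giving q = 3/7.

3/7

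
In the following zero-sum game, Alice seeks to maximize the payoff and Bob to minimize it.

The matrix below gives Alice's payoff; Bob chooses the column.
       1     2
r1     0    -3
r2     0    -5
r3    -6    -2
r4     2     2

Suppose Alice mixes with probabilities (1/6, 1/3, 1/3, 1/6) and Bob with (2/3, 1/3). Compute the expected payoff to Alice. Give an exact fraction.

Against (2/3, 1/3), each row's expected payoff is r1: -1; r2: -5/3; r3: -14/3; r4: 2.
Taking the (1/6, 1/3, 1/3, 1/6)-weighted average: (1/6)·(-1) + (1/3)·(-5/3) + (1/3)·(-14/3) + (1/6)·(2) = -35/18.

-35/18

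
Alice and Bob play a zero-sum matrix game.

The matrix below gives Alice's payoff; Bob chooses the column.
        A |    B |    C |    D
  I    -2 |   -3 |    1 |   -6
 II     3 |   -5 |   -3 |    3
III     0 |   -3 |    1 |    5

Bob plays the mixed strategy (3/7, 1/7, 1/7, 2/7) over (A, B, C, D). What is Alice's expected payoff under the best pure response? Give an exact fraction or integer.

I: (-2)·(3/7) + (-3)·(1/7) + (1)·(1/7) + (-6)·(2/7) = -20/7.
II: (3)·(3/7) + (-5)·(1/7) + (-3)·(1/7) + (3)·(2/7) = 1.
III: (0)·(3/7) + (-3)·(1/7) + (1)·(1/7) + (5)·(2/7) = 8/7.
The best pure response is III with expected payoff 8/7.

8/7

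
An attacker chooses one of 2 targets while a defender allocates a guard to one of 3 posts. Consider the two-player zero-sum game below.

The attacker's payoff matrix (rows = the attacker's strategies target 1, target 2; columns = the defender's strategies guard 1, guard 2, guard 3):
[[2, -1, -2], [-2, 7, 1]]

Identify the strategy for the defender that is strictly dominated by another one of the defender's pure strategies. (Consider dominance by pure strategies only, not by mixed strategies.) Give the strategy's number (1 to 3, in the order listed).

The defender prefers columns that give the attacker less. Compare guard 2 with guard 3: -2 < -1, 1 < 7.
So guard 3 strictly dominates guard 2 for the defender; guard 2 is strictly dominated.

2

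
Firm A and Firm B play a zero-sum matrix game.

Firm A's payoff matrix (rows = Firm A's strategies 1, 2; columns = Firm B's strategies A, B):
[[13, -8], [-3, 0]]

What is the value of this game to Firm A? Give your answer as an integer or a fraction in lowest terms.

-1

Row minima are -8 and -3, so Firm A's maximin is -3; column maxima are 13 and 0, so Firm B's minimax is 0. These differ, so the equilibrium is in mixed strategies.
Let Firm A play 1 with probability p. Firm B is indifferent when 13p − 3(1−p) = −8p, giving p = 1/8.
Let Firm B play A with probability q. Firm A is indifferent when 13q − 8(1−q) = −3q, giving q = 1/3.
The value is 13·(1/3) + (-8)·(2/3) = -1.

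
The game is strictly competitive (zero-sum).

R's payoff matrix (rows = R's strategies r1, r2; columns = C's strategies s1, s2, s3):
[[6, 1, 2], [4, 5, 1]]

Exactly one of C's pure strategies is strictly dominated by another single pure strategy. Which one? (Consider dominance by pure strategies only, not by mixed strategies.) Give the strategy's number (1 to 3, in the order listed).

1

C prefers columns that give R less. Compare s1 with s3: 2 < 6, 1 < 4.
So s3 strictly dominates s1 for C; s1 is strictly dominated.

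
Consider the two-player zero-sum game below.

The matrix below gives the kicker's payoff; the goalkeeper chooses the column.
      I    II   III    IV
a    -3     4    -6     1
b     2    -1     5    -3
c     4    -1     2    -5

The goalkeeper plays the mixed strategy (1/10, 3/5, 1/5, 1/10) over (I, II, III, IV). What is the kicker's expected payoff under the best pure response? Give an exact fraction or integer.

1

a: (-3)·(1/10) + (4)·(3/5) + (-6)·(1/5) + (1)·(1/10) = 1.
b: (2)·(1/10) + (-1)·(3/5) + (5)·(1/5) + (-3)·(1/10) = 3/10.
c: (4)·(1/10) + (-1)·(3/5) + (2)·(1/5) + (-5)·(1/10) = -3/10.
The best pure response is a with expected payoff 1.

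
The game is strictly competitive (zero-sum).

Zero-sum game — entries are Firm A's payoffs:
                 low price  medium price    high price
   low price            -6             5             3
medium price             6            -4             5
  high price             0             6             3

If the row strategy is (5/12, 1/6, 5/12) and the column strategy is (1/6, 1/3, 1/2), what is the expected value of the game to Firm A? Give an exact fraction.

Against (1/6, 1/3, 1/2), each row's expected payoff is low price: 13/6; medium price: 13/6; high price: 7/2.
Taking the (5/12, 1/6, 5/12)-weighted average: (5/12)·(13/6) + (1/6)·(13/6) + (5/12)·(7/2) = 49/18.

49/18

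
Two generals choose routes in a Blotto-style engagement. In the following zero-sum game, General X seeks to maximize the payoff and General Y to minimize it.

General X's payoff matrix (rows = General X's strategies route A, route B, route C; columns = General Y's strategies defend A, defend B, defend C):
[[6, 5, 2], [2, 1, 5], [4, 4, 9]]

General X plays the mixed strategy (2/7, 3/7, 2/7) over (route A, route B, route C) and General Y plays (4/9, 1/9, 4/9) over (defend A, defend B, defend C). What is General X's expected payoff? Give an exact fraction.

Against (4/9, 1/9, 4/9), each row's expected payoff is route A: 37/9; route B: 29/9; route C: 56/9.
Taking the (2/7, 3/7, 2/7)-weighted average: (2/7)·(37/9) + (3/7)·(29/9) + (2/7)·(56/9) = 13/3.

13/3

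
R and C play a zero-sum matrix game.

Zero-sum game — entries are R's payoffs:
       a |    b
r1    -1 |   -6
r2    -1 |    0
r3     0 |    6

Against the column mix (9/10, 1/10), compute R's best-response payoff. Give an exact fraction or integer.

3/5

r1: (-1)·(9/10) + (-6)·(1/10) = -3/2.
r2: (-1)·(9/10) + (0)·(1/10) = -9/10.
r3: (0)·(9/10) + (6)·(1/10) = 3/5.
The best pure response is r3 with expected payoff 3/5.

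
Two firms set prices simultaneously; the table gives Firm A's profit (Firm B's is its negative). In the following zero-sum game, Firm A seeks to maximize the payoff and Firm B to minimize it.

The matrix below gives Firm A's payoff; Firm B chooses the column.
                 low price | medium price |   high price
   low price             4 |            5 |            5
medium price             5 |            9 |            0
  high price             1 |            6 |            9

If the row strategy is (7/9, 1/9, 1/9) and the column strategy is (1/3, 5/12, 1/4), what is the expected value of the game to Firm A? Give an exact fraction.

Against (1/3, 5/12, 1/4), each row's expected payoff is low price: 14/3; medium price: 65/12; high price: 61/12.
Taking the (7/9, 1/9, 1/9)-weighted average: (7/9)·(14/3) + (1/9)·(65/12) + (1/9)·(61/12) = 259/54.

259/54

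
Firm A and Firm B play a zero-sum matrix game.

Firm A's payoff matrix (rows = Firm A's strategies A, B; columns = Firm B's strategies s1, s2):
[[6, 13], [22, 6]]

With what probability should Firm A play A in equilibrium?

Row minima are 6 and 6, so Firm A's maximin is 6; column maxima are 22 and 13, so Firm B's minimax is 13. These differ, so the equilibrium is in mixed strategies.
Let Firm A play A with probability p. Firm B is indifferent when 6p + 22(1−p) = 13p + 6(1−p), giving p = 16/23.

16/23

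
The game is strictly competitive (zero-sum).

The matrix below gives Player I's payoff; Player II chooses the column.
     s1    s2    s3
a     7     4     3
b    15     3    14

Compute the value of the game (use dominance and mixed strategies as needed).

47/12

Column s1 is strictly dominated by s3 for Player II (it gives Player I more in every row).
The remaining 2×2 game on (a, b) × (s2, s3) has no saddle point. Let Player I play a with probability p; indifference gives 4p + 3(1−p) = 3p + 14(1−p), so p = 11/12.
Similarly Player II's optimal q on s2 is 11/12, and the value is 4·(11/12) + (3)·(1/12) = 47/12.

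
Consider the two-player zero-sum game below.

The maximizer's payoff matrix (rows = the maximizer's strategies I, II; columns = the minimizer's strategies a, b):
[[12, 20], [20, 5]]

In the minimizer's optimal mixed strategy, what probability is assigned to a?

Row minima are 12 and 5, so the maximizer's maximin is 12; column maxima are 20 and 20, so the minimizer's minimax is 20. These differ, so the equilibrium is in mixed strategies.
Let the minimizer play a with probability q. The maximizer is indifferent when 12q + 20(1−q) = 20q + 5(1−q), giving q = 15/23.

15/23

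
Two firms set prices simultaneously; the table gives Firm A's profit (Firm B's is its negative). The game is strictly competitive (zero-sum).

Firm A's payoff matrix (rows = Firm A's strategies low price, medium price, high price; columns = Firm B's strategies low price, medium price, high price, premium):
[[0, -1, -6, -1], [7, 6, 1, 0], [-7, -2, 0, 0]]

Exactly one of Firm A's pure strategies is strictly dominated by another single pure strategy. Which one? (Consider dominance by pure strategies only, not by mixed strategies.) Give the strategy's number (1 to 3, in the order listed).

1

Compare low price with medium price: 7 > 0, 6 > -1, 1 > -6, 0 > -1.
So medium price strictly dominates low price for Firm A; low price is strictly dominated.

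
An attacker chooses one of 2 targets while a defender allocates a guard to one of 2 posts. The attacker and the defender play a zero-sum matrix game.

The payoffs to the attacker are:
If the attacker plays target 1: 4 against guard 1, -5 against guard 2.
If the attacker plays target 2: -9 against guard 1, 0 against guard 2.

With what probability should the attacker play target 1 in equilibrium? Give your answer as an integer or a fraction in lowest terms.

Row minima are -5 and -9, so the attacker's maximin is -5; column maxima are 4 and 0, so the defender's minimax is 0. These differ, so the equilibrium is in mixed strategies.
Let the attacker play target 1 with probability p. The defender is indifferent when 4p − 9(1−p) = −5p, giving p = 1/2.

1/2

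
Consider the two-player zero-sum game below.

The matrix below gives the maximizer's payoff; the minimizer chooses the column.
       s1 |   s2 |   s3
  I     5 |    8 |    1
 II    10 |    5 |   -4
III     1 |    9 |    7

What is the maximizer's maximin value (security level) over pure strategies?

1

The worst-case payoff for each row is I: 1, II: -4, III: 1.
The best of these is 1.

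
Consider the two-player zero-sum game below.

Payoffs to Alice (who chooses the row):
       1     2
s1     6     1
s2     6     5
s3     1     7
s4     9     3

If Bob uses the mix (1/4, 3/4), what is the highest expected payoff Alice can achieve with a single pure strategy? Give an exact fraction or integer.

s1: (6)·(1/4) + (1)·(3/4) = 9/4.
s2: (6)·(1/4) + (5)·(3/4) = 21/4.
s3: (1)·(1/4) + (7)·(3/4) = 11/2.
s4: (9)·(1/4) + (3)·(3/4) = 9/2.
The best pure response is s3 with expected payoff 11/2.

11/2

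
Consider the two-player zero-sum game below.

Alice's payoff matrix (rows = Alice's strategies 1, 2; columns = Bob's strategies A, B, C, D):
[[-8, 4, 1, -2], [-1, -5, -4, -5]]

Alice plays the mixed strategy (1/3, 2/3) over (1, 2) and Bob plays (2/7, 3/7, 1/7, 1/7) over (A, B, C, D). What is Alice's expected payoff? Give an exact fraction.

-19/7

Against (2/7, 3/7, 1/7, 1/7), each row's expected payoff is 1: -5/7; 2: -26/7.
Taking the (1/3, 2/3)-weighted average: (1/3)·(-5/7) + (2/3)·(-26/7) = -19/7.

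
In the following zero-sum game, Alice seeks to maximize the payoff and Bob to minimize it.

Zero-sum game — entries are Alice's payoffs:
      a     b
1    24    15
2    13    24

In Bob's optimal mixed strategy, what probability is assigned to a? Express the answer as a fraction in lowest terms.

Row minima are 15 and 13, so Alice's maximin is 15; column maxima are 24 and 24, so Bob's minimax is 24. These differ, so the equilibrium is in mixed strategies.
Let Bob play a with probability q. Alice is indifferent when 24q + 15(1−q) = 13q + 24(1−q), giving q = 9/20.

9/20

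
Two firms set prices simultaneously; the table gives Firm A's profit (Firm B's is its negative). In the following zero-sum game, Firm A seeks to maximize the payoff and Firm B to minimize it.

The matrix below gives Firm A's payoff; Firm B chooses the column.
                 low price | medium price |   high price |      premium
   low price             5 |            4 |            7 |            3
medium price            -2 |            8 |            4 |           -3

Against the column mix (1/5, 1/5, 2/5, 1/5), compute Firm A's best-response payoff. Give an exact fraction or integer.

26/5

low price: (5)·(1/5) + (4)·(1/5) + (7)·(2/5) + (3)·(1/5) = 26/5.
medium price: (-2)·(1/5) + (8)·(1/5) + (4)·(2/5) + (-3)·(1/5) = 11/5.
The best pure response is low price with expected payoff 26/5.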